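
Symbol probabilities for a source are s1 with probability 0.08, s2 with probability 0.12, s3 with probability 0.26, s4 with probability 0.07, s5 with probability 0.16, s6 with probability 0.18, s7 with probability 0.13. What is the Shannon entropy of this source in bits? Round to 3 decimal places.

2.683 bits

H = −Σ pᵢ log₂ pᵢ.
−0.08·log₂(0.08) = 0.2915
−0.12·log₂(0.12) = 0.3671
−0.26·log₂(0.26) = 0.5053
−0.07·log₂(0.07) = 0.2686
−0.16·log₂(0.16) = 0.4230
−0.18·log₂(0.18) = 0.4453
−0.13·log₂(0.13) = 0.3826
Sum ≈ 2.6834 → 2.683 bits.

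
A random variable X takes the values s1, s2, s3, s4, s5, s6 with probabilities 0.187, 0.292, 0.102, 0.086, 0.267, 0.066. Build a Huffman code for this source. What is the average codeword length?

2.406 bits/symbol

Repeatedly combine the two least-probable nodes; the expected code length is the sum of the merged weights.
merge 33/500 + 43/500 → 19/125
merge 51/500 + 19/125 → 127/500
merge 187/1000 + 127/500 → 441/1000
merge 267/1000 + 73/250 → 559/1000
merge 441/1000 + 559/1000 → 1
L = 19/125 + 127/500 + 441/1000 + 559/1000 + 1 = 1203/500 = 2.406 bits/symbol.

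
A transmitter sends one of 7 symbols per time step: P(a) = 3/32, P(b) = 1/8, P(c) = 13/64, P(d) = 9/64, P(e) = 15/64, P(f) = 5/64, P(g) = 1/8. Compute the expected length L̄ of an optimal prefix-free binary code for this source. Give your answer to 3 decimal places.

Repeatedly combine the two least-probable nodes; the expected code length is the sum of the merged weights.
merge 5/64 + 3/32 → 11/64
merge 1/8 + 1/8 → 1/4
merge 9/64 + 11/64 → 5/16
merge 13/64 + 15/64 → 7/16
merge 1/4 + 5/16 → 9/16
merge 7/16 + 9/16 → 1
L = 11/64 + 1/4 + 5/16 + 7/16 + 9/16 + 1 = 175/64 ≈ 2.734 bits/symbol.

2.734 bits/symbol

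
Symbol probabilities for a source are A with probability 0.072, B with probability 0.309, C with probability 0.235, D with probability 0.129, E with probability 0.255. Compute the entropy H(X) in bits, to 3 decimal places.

H = −Σ pᵢ log₂ pᵢ.
−0.072·log₂(0.072) = 0.2733
−0.309·log₂(0.309) = 0.5235
−0.235·log₂(0.235) = 0.4910
−0.129·log₂(0.129) = 0.3811
−0.255·log₂(0.255) = 0.5027
Sum ≈ 2.1717 → 2.172 bits.

2.172 bits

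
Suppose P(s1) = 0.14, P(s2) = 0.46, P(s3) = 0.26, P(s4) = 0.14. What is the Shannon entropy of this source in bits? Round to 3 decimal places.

1.815 bits

H = −Σ pᵢ log₂ pᵢ.
−0.14·log₂(0.14) = 0.3971
−0.46·log₂(0.46) = 0.5153
−0.26·log₂(0.26) = 0.5053
−0.14·log₂(0.14) = 0.3971
Sum ≈ 1.8148 → 1.815 bits.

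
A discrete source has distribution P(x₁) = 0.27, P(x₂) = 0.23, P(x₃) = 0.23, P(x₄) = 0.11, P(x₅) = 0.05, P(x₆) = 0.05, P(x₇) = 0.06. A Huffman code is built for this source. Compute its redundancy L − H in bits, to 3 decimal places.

Entropy H = −Σ p log₂ p ≈ 2.5114 bits.
Huffman merges: 1/20+1/20→1/10; 3/50+1/10→4/25; 11/100+4/25→27/100; 23/100+23/100→23/50; 27/100+27/100→27/50; 23/50+27/50→1. L = 253/100 ≈ 2.5300.
L − H = 2.5300 − 2.5114 = 0.019 bits.

0.019 bits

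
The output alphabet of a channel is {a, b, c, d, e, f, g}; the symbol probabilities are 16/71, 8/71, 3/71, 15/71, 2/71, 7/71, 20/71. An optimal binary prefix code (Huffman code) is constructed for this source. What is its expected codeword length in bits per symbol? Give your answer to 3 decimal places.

Repeatedly combine the two least-probable nodes; the expected code length is the sum of the merged weights.
merge 2/71 + 3/71 → 5/71
merge 5/71 + 7/71 → 12/71
merge 8/71 + 12/71 → 20/71
merge 15/71 + 16/71 → 31/71
merge 20/71 + 20/71 → 40/71
merge 31/71 + 40/71 → 1
L = 5/71 + 12/71 + 20/71 + 31/71 + 40/71 + 1 = 179/71 ≈ 2.521 bits/symbol.

2.521 bits/symbol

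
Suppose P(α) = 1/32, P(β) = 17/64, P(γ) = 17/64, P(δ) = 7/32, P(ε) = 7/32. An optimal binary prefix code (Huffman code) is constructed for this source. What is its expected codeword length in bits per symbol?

Repeatedly combine the two least-probable nodes; the expected code length is the sum of the merged weights.
merge 1/32 + 7/32 → 1/4
merge 7/32 + 1/4 → 15/32
merge 17/64 + 17/64 → 17/32
merge 15/32 + 17/32 → 1
L = 1/4 + 15/32 + 17/32 + 1 = 9/4 = 2.25 bits/symbol.

2.25 bits/symbol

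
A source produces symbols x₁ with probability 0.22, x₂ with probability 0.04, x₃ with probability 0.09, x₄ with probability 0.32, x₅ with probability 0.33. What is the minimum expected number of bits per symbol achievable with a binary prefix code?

2.13 bits/symbol

Repeatedly combine the two least-probable nodes; the expected code length is the sum of the merged weights.
merge 1/25 + 9/100 → 13/100
merge 13/100 + 11/50 → 7/20
merge 8/25 + 33/100 → 13/20
merge 7/20 + 13/20 → 1
L = 13/100 + 7/20 + 13/20 + 1 = 213/100 = 2.13 bits/symbol.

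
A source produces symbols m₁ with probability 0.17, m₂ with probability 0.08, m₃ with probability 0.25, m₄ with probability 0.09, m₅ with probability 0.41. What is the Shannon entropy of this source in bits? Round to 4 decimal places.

H = −Σ pᵢ log₂ pᵢ.
−0.17·log₂(0.17) = 0.4346
−0.08·log₂(0.08) = 0.2915
−0.25·log₂(0.25) = 0.5000
−0.09·log₂(0.09) = 0.3127
−0.41·log₂(0.41) = 0.5274
Sum ≈ 2.0661 → 2.0661 bits.

2.0661 bits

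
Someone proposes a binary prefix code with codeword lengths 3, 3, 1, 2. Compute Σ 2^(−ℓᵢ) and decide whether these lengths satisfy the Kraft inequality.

1; yes

With common denominator 2^3 = 8: Σ 2^(−ℓᵢ) = 1/8 + 1/8 + 4/8 + 2/8 = 8/8 = 1.
Kraft's inequality requires Σ ≤ 1; here Σ = 1 ≤ 1, so such a prefix code exists.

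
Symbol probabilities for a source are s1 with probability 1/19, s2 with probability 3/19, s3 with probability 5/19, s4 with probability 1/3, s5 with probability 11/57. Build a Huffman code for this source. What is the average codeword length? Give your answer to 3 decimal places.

Repeatedly combine the two least-probable nodes; the expected code length is the sum of the merged weights.
merge 1/19 + 3/19 → 4/19
merge 11/57 + 4/19 → 23/57
merge 5/19 + 1/3 → 34/57
merge 23/57 + 34/57 → 1
L = 4/19 + 23/57 + 34/57 + 1 = 42/19 ≈ 2.211 bits/symbol.

2.211 bits/symbol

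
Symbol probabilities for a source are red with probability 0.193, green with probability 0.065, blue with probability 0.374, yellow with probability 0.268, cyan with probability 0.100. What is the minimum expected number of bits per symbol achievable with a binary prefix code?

2.149 bits/symbol

Repeatedly combine the two least-probable nodes; the expected code length is the sum of the merged weights.
merge 13/200 + 1/10 → 33/200
merge 33/200 + 193/1000 → 179/500
merge 67/250 + 179/500 → 313/500
merge 187/500 + 313/500 → 1
L = 33/200 + 179/500 + 313/500 + 1 = 2149/1000 = 2.149 bits/symbol.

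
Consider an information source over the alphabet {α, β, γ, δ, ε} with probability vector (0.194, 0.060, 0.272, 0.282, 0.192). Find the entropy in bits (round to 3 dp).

H = −Σ pᵢ log₂ pᵢ.
−0.194·log₂(0.194) = 0.4590
−0.060·log₂(0.060) = 0.2435
−0.272·log₂(0.272) = 0.5109
−0.282·log₂(0.282) = 0.5150
−0.192·log₂(0.192) = 0.4571
Sum ≈ 2.1855 → 2.186 bits.

2.186 bits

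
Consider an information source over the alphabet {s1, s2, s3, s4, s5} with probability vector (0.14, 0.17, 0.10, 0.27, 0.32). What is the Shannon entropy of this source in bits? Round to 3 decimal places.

H = −Σ pᵢ log₂ pᵢ.
−0.14·log₂(0.14) = 0.3971
−0.17·log₂(0.17) = 0.4346
−0.10·log₂(0.10) = 0.3322
−0.27·log₂(0.27) = 0.5100
−0.32·log₂(0.32) = 0.5260
Sum ≈ 2.1999 → 2.200 bits.

2.200 bits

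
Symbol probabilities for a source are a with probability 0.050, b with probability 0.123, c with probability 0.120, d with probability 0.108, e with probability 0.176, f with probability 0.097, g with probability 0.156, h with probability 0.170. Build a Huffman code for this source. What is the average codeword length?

Repeatedly combine the two least-probable nodes; the expected code length is the sum of the merged weights.
merge 1/20 + 97/1000 → 147/1000
merge 27/250 + 3/25 → 57/250
merge 123/1000 + 147/1000 → 27/100
merge 39/250 + 17/100 → 163/500
merge 22/125 + 57/250 → 101/250
merge 27/100 + 163/500 → 149/250
merge 101/250 + 149/250 → 1
L = 147/1000 + 57/250 + 27/100 + 163/500 + 101/250 + 149/250 + 1 = 2971/1000 = 2.971 bits/symbol.

2.971 bits/symbol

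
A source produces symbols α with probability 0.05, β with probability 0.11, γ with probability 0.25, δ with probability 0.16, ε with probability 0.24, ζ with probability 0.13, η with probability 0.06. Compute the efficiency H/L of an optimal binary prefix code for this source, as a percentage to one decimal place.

Entropy H = −Σ p log₂ p ≈ 2.6097 bits.
Huffman merges: 1/20+3/50→11/100; 11/100+11/100→11/50; 13/100+4/25→29/100; 11/50+6/25→23/50; 1/4+29/100→27/50; 23/50+27/50→1. L = 131/50 ≈ 2.6200.
Efficiency = H/L = 2.6097/2.6200 = 99.6%.

99.6%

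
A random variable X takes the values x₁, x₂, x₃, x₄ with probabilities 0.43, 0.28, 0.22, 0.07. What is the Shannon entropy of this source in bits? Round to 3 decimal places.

1.787 bits

H = −Σ pᵢ log₂ pᵢ.
−0.43·log₂(0.43) = 0.5236
−0.28·log₂(0.28) = 0.5142
−0.22·log₂(0.22) = 0.4806
−0.07·log₂(0.07) = 0.2686
Sum ≈ 1.7869 → 1.787 bits.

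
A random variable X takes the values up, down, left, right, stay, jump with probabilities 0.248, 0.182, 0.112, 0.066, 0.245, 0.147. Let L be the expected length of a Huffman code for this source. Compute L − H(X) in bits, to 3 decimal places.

Entropy H = −Σ p log₂ p ≈ 2.4625 bits.
Huffman merges: 33/500+14/125→89/500; 147/1000+89/500→13/40; 91/500+49/200→427/1000; 31/125+13/40→573/1000; 427/1000+573/1000→1. L = 2503/1000 ≈ 2.5030.
L − H = 2.5030 − 2.4625 = 0.040 bits.

0.040 bits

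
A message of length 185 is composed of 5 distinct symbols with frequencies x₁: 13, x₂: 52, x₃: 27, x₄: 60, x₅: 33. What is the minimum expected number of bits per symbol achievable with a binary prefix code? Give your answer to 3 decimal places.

2.216 bits/symbol

Probabilities are the counts divided by 185.
Repeatedly combine the two least-probable nodes; the expected code length is the sum of the merged weights.
merge 13/185 + 27/185 → 8/37
merge 33/185 + 8/37 → 73/185
merge 52/185 + 12/37 → 112/185
merge 73/185 + 112/185 → 1
L = 8/37 + 73/185 + 112/185 + 1 = 82/37 ≈ 2.216 bits/symbol.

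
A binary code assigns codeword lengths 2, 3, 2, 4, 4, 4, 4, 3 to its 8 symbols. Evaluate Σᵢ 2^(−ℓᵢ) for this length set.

1

With common denominator 2^4 = 16: Σ 2^(−ℓᵢ) = 4/16 + 2/16 + 4/16 + 1/16 + 1/16 + 1/16 + 1/16 + 2/16 = 16/16 = 1.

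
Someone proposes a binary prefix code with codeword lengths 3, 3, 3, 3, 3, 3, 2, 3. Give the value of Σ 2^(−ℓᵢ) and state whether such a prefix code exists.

With common denominator 2^3 = 8: Σ 2^(−ℓᵢ) = 1/8 + 1/8 + 1/8 + 1/8 + 1/8 + 1/8 + 2/8 + 1/8 = 9/8 = 1.125.
Kraft's inequality requires Σ ≤ 1; here Σ = 1.125 > 1, so no such prefix code exists.

1.125; no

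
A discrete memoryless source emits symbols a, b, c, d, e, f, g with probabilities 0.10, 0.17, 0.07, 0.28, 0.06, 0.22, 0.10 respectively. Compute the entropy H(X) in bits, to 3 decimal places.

2.606 bits

H = −Σ pᵢ log₂ pᵢ.
−0.10·log₂(0.10) = 0.3322
−0.17·log₂(0.17) = 0.4346
−0.07·log₂(0.07) = 0.2686
−0.28·log₂(0.28) = 0.5142
−0.06·log₂(0.06) = 0.2435
−0.22·log₂(0.22) = 0.4806
−0.10·log₂(0.10) = 0.3322
Sum ≈ 2.6059 → 2.606 bits.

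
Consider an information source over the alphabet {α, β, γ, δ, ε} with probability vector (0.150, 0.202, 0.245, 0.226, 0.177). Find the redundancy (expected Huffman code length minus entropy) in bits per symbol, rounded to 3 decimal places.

0.026 bits

Entropy H = −Σ p log₂ p ≈ 2.3009 bits.
Huffman merges: 3/20+177/1000→327/1000; 101/500+113/500→107/250; 49/200+327/1000→143/250; 107/250+143/250→1. L = 2327/1000 ≈ 2.3270.
L − H = 2.3270 − 2.3009 = 0.026 bits.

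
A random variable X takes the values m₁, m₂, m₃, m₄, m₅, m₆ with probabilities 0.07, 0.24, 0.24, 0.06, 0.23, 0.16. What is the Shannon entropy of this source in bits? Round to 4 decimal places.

H = −Σ pᵢ log₂ pᵢ.
−0.07·log₂(0.07) = 0.2686
−0.24·log₂(0.24) = 0.4941
−0.24·log₂(0.24) = 0.4941
−0.06·log₂(0.06) = 0.2435
−0.23·log₂(0.23) = 0.4877
−0.16·log₂(0.16) = 0.4230
Sum ≈ 2.4110 → 2.4110 bits.

2.4110 bits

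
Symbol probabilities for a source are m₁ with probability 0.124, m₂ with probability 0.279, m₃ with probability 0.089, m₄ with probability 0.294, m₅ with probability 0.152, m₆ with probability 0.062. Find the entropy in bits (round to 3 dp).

H = −Σ pᵢ log₂ pᵢ.
−0.124·log₂(0.124) = 0.3734
−0.279·log₂(0.279) = 0.5138
−0.089·log₂(0.089) = 0.3106
−0.294·log₂(0.294) = 0.5192
−0.152·log₂(0.152) = 0.4131
−0.062·log₂(0.062) = 0.2487
Sum ≈ 2.3789 → 2.379 bits.

2.379 bits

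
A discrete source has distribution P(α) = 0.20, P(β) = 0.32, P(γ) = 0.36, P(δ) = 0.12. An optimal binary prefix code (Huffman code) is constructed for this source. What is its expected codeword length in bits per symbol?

1.96 bits/symbol

Repeatedly combine the two least-probable nodes; the expected code length is the sum of the merged weights.
merge 3/25 + 1/5 → 8/25
merge 8/25 + 8/25 → 16/25
merge 9/25 + 16/25 → 1
L = 8/25 + 16/25 + 1 = 49/25 = 1.96 bits/symbol.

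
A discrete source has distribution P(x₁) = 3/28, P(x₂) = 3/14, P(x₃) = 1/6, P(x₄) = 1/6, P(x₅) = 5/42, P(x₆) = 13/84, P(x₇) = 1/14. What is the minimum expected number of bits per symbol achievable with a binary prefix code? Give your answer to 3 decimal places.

2.786 bits/symbol

Repeatedly combine the two least-probable nodes; the expected code length is the sum of the merged weights.
merge 1/14 + 3/28 → 5/28
merge 5/42 + 13/84 → 23/84
merge 1/6 + 1/6 → 1/3
merge 5/28 + 3/14 → 11/28
merge 23/84 + 1/3 → 17/28
merge 11/28 + 17/28 → 1
L = 5/28 + 23/84 + 1/3 + 11/28 + 17/28 + 1 = 39/14 ≈ 2.786 bits/symbol.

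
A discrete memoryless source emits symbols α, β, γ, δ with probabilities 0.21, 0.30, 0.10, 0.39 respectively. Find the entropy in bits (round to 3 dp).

H = −Σ pᵢ log₂ pᵢ.
−0.21·log₂(0.21) = 0.4728
−0.30·log₂(0.30) = 0.5211
−0.10·log₂(0.10) = 0.3322
−0.39·log₂(0.39) = 0.5298
Sum ≈ 1.8559 → 1.856 bits.

1.856 bits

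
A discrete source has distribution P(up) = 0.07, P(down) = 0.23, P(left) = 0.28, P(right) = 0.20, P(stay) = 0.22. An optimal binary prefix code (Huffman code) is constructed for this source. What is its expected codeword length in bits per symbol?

2.27 bits/symbol

Repeatedly combine the two least-probable nodes; the expected code length is the sum of the merged weights.
merge 7/100 + 1/5 → 27/100
merge 11/50 + 23/100 → 9/20
merge 27/100 + 7/25 → 11/20
merge 9/20 + 11/20 → 1
L = 27/100 + 9/20 + 11/20 + 1 = 227/100 = 2.27 bits/symbol.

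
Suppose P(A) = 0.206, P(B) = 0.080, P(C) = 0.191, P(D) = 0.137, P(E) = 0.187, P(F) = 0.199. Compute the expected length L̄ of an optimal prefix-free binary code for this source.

Repeatedly combine the two least-probable nodes; the expected code length is the sum of the merged weights.
merge 2/25 + 137/1000 → 217/1000
merge 187/1000 + 191/1000 → 189/500
merge 199/1000 + 103/500 → 81/200
merge 217/1000 + 189/500 → 119/200
merge 81/200 + 119/200 → 1
L = 217/1000 + 189/500 + 81/200 + 119/200 + 1 = 519/200 = 2.595 bits/symbol.

2.595 bits/symbol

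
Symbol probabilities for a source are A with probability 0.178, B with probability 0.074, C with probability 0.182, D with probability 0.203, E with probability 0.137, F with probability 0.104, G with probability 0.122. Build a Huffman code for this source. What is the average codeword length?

2.793 bits/symbol

Repeatedly combine the two least-probable nodes; the expected code length is the sum of the merged weights.
merge 37/500 + 13/125 → 89/500
merge 61/500 + 137/1000 → 259/1000
merge 89/500 + 89/500 → 89/250
merge 91/500 + 203/1000 → 77/200
merge 259/1000 + 89/250 → 123/200
merge 77/200 + 123/200 → 1
L = 89/500 + 259/1000 + 89/250 + 77/200 + 123/200 + 1 = 2793/1000 = 2.793 bits/symbol.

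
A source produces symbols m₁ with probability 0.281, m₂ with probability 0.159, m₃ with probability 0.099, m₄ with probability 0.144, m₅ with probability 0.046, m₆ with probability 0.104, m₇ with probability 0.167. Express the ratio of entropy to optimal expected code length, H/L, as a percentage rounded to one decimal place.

98.1%

Entropy H = −Σ p log₂ p ≈ 2.6445 bits.
Huffman merges: 23/500+99/1000→29/200; 13/125+18/125→31/125; 29/200+159/1000→38/125; 167/1000+31/125→83/200; 281/1000+38/125→117/200; 83/200+117/200→1. L = 2697/1000 ≈ 2.6970.
Efficiency = H/L = 2.6445/2.6970 = 98.1%.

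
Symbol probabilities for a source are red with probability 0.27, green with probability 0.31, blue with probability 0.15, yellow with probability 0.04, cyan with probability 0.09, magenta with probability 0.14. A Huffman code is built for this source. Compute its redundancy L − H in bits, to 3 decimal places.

Entropy H = −Σ p log₂ p ≈ 2.3399 bits.
Huffman merges: 1/25+9/100→13/100; 13/100+7/50→27/100; 3/20+27/100→21/50; 27/100+31/100→29/50; 21/50+29/50→1. L = 12/5 ≈ 2.4000.
L − H = 2.4000 − 2.3399 = 0.060 bits.

0.060 bits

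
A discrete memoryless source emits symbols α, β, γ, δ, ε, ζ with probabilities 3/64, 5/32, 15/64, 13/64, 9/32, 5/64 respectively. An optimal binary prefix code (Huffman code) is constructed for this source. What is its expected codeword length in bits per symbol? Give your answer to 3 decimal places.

2.406 bits/symbol

Repeatedly combine the two least-probable nodes; the expected code length is the sum of the merged weights.
merge 3/64 + 5/64 → 1/8
merge 1/8 + 5/32 → 9/32
merge 13/64 + 15/64 → 7/16
merge 9/32 + 9/32 → 9/16
merge 7/16 + 9/16 → 1
L = 1/8 + 9/32 + 7/16 + 9/16 + 1 = 77/32 ≈ 2.406 bits/symbol.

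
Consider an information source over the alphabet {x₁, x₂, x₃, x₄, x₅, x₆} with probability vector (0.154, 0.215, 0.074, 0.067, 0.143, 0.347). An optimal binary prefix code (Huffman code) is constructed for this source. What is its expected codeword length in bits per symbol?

Repeatedly combine the two least-probable nodes; the expected code length is the sum of the merged weights.
merge 67/1000 + 37/500 → 141/1000
merge 141/1000 + 143/1000 → 71/250
merge 77/500 + 43/200 → 369/1000
merge 71/250 + 347/1000 → 631/1000
merge 369/1000 + 631/1000 → 1
L = 141/1000 + 71/250 + 369/1000 + 631/1000 + 1 = 97/40 = 2.425 bits/symbol.

2.425 bits/symbol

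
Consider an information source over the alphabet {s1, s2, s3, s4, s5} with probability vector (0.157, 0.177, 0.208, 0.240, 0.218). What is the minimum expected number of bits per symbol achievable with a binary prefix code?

Repeatedly combine the two least-probable nodes; the expected code length is the sum of the merged weights.
merge 157/1000 + 177/1000 → 167/500
merge 26/125 + 109/500 → 213/500
merge 6/25 + 167/500 → 287/500
merge 213/500 + 287/500 → 1
L = 167/500 + 213/500 + 287/500 + 1 = 1167/500 = 2.334 bits/symbol.

2.334 bits/symbol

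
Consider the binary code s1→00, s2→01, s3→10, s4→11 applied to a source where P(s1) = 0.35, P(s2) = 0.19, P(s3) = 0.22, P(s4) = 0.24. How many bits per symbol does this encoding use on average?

2 bits/symbol

L̄ = Σ pᵢ·ℓᵢ = 0.35·2 + 0.19·2 + 0.22·2 + 0.24·2 = 2 bits/symbol.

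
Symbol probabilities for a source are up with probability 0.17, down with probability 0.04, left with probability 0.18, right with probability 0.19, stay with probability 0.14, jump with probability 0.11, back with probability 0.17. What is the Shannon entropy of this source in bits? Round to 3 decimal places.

2.703 bits

H = −Σ pᵢ log₂ pᵢ.
−0.17·log₂(0.17) = 0.4346
−0.04·log₂(0.04) = 0.1858
−0.18·log₂(0.18) = 0.4453
−0.19·log₂(0.19) = 0.4552
−0.14·log₂(0.14) = 0.3971
−0.11·log₂(0.11) = 0.3503
−0.17·log₂(0.17) = 0.4346
Sum ≈ 2.7029 → 2.703 bits.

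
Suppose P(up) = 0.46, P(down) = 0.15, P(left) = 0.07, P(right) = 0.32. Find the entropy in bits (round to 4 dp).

1.7205 bits

H = −Σ pᵢ log₂ pᵢ.
−0.46·log₂(0.46) = 0.5153
−0.15·log₂(0.15) = 0.4105
−0.07·log₂(0.07) = 0.2686
−0.32·log₂(0.32) = 0.5260
Sum ≈ 1.7205 → 1.7205 bits.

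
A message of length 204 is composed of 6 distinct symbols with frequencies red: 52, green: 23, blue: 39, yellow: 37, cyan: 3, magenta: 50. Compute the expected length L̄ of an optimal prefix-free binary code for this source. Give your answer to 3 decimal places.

2.436 bits/symbol

Probabilities are the counts divided by 204.
Repeatedly combine the two least-probable nodes; the expected code length is the sum of the merged weights.
merge 1/68 + 23/204 → 13/102
merge 13/102 + 37/204 → 21/68
merge 13/68 + 25/102 → 89/204
merge 13/51 + 21/68 → 115/204
merge 89/204 + 115/204 → 1
L = 13/102 + 21/68 + 89/204 + 115/204 + 1 = 497/204 ≈ 2.436 bits/symbol.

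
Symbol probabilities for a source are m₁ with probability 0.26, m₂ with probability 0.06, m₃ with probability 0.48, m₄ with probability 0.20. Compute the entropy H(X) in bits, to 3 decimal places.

1.721 bits

H = −Σ pᵢ log₂ pᵢ.
−0.26·log₂(0.26) = 0.5053
−0.06·log₂(0.06) = 0.2435
−0.48·log₂(0.48) = 0.5083
−0.20·log₂(0.20) = 0.4644
Sum ≈ 1.7215 → 1.721 bits.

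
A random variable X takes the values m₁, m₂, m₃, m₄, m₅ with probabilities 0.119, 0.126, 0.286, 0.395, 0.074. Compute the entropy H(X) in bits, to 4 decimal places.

H = −Σ pᵢ log₂ pᵢ.
−0.119·log₂(0.119) = 0.3654
−0.126·log₂(0.126) = 0.3766
−0.286·log₂(0.286) = 0.5165
−0.395·log₂(0.395) = 0.5293
−0.074·log₂(0.074) = 0.2780
Sum ≈ 2.0658 → 2.0658 bits.

2.0658 bits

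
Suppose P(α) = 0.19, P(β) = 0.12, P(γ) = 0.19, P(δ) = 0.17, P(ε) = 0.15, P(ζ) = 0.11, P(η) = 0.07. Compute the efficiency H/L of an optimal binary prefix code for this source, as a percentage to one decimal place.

97.9%

Entropy H = −Σ p log₂ p ≈ 2.7415 bits.
Huffman merges: 7/100+11/100→9/50; 3/25+3/20→27/100; 17/100+9/50→7/20; 19/100+19/100→19/50; 27/100+7/20→31/50; 19/50+31/50→1. L = 14/5 ≈ 2.8000.
Efficiency = H/L = 2.7415/2.8000 = 97.9%.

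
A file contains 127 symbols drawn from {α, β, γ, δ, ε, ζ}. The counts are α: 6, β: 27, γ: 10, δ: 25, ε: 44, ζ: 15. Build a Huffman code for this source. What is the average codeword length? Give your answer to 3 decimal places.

2.370 bits/symbol

Probabilities are the counts divided by 127.
Repeatedly combine the two least-probable nodes; the expected code length is the sum of the merged weights.
merge 6/127 + 10/127 → 16/127
merge 15/127 + 16/127 → 31/127
merge 25/127 + 27/127 → 52/127
merge 31/127 + 44/127 → 75/127
merge 52/127 + 75/127 → 1
L = 16/127 + 31/127 + 52/127 + 75/127 + 1 = 301/127 ≈ 2.370 bits/symbol.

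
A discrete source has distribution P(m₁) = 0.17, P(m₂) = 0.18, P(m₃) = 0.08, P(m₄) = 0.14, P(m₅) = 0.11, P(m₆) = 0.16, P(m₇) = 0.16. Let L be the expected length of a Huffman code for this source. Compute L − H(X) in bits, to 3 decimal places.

Entropy H = −Σ p log₂ p ≈ 2.7648 bits.
Huffman merges: 2/25+11/100→19/100; 7/50+4/25→3/10; 4/25+17/100→33/100; 9/50+19/100→37/100; 3/10+33/100→63/100; 37/100+63/100→1. L = 141/50 ≈ 2.8200.
L − H = 2.8200 − 2.7648 = 0.055 bits.

0.055 bits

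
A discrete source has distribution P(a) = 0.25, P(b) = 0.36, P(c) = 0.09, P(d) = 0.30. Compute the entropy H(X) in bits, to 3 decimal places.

H = −Σ pᵢ log₂ pᵢ.
−0.25·log₂(0.25) = 0.5000
−0.36·log₂(0.36) = 0.5306
−0.09·log₂(0.09) = 0.3127
−0.30·log₂(0.30) = 0.5211
Sum ≈ 1.8644 → 1.864 bits.

1.864 bits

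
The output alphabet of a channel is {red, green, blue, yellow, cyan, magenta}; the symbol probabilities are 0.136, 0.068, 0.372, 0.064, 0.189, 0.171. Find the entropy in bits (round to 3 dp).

2.330 bits

H = −Σ pᵢ log₂ pᵢ.
−0.136·log₂(0.136) = 0.3915
−0.068·log₂(0.068) = 0.2637
−0.372·log₂(0.372) = 0.5307
−0.064·log₂(0.064) = 0.2538
−0.189·log₂(0.189) = 0.4543
−0.171·log₂(0.171) = 0.4357
Sum ≈ 2.3297 → 2.330 bits.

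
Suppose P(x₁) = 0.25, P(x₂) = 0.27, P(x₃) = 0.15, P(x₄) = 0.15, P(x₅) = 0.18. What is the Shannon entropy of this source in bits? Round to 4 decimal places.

H = −Σ pᵢ log₂ pᵢ.
−0.25·log₂(0.25) = 0.5000
−0.27·log₂(0.27) = 0.5100
−0.15·log₂(0.15) = 0.4105
−0.15·log₂(0.15) = 0.4105
−0.18·log₂(0.18) = 0.4453
Sum ≈ 2.2764 → 2.2764 bits.

2.2764 bits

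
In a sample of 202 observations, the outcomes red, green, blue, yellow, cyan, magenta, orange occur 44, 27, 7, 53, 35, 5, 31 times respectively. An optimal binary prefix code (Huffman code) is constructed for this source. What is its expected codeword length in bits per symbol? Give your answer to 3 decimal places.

2.579 bits/symbol

Probabilities are the counts divided by 202.
Repeatedly combine the two least-probable nodes; the expected code length is the sum of the merged weights.
merge 5/202 + 7/202 → 6/101
merge 6/101 + 27/202 → 39/202
merge 31/202 + 35/202 → 33/101
merge 39/202 + 22/101 → 83/202
merge 53/202 + 33/101 → 119/202
merge 83/202 + 119/202 → 1
L = 6/101 + 39/202 + 33/101 + 83/202 + 119/202 + 1 = 521/202 ≈ 2.579 bits/symbol.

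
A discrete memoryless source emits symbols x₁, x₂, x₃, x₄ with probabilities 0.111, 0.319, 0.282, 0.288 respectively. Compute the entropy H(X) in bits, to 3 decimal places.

H = −Σ pᵢ log₂ pᵢ.
−0.111·log₂(0.111) = 0.3520
−0.319·log₂(0.319) = 0.5258
−0.282·log₂(0.282) = 0.5150
−0.288·log₂(0.288) = 0.5172
Sum ≈ 1.9101 → 1.910 bits.

1.910 bits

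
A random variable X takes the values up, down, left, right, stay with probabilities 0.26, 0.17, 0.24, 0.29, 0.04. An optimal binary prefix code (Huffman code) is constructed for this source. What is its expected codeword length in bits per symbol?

2.21 bits/symbol

Repeatedly combine the two least-probable nodes; the expected code length is the sum of the merged weights.
merge 1/25 + 17/100 → 21/100
merge 21/100 + 6/25 → 9/20
merge 13/50 + 29/100 → 11/20
merge 9/20 + 11/20 → 1
L = 21/100 + 9/20 + 11/20 + 1 = 221/100 = 2.21 bits/symbol.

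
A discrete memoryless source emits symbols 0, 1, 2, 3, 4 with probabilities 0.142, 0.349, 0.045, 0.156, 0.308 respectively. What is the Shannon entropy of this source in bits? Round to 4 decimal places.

2.0727 bits

H = −Σ pᵢ log₂ pᵢ.
−0.142·log₂(0.142) = 0.3999
−0.349·log₂(0.349) = 0.5300
−0.045·log₂(0.045) = 0.2013
−0.156·log₂(0.156) = 0.4181
−0.308·log₂(0.308) = 0.5233
Sum ≈ 2.0727 → 2.0727 bits.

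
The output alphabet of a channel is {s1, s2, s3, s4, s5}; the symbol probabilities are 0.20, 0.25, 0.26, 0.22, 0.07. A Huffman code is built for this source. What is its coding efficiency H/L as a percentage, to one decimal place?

97.7%

Entropy H = −Σ p log₂ p ≈ 2.2188 bits.
Huffman merges: 7/100+1/5→27/100; 11/50+1/4→47/100; 13/50+27/100→53/100; 47/100+53/100→1. L = 227/100 ≈ 2.2700.
Efficiency = H/L = 2.2188/2.2700 = 97.7%.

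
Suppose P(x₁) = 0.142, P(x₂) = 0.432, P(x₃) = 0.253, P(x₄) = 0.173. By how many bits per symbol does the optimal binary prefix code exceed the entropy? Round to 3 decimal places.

Entropy H = −Σ p log₂ p ≈ 1.8625 bits.
Huffman merges: 71/500+173/1000→63/200; 253/1000+63/200→71/125; 54/125+71/125→1. L = 1883/1000 ≈ 1.8830.
L − H = 1.8830 − 1.8625 = 0.020 bits.

0.020 bits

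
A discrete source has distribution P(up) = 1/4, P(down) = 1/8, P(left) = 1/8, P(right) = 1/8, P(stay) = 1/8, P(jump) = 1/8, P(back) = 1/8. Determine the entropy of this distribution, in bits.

2.75 bits

Each probability is a power of 1/2, so log₂(1/p) is an integer.
H = Σ p·log₂(1/p) = 1/4·2 + 1/8·3 + 1/8·3 + 1/8·3 + 1/8·3 + 1/8·3 + 1/8·3 = 2.75 bits.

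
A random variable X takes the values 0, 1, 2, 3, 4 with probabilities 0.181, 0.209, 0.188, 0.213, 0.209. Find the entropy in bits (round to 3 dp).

H = −Σ pᵢ log₂ pᵢ.
−0.181·log₂(0.181) = 0.4463
−0.209·log₂(0.209) = 0.4720
−0.188·log₂(0.188) = 0.4533
−0.213·log₂(0.213) = 0.4752
−0.209·log₂(0.209) = 0.4720
Sum ≈ 2.3189 → 2.319 bits.

2.319 bits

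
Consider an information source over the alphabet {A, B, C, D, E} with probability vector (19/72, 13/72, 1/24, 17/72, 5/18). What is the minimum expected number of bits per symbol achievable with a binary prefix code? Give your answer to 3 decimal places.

Repeatedly combine the two least-probable nodes; the expected code length is the sum of the merged weights.
merge 1/24 + 13/72 → 2/9
merge 2/9 + 17/72 → 11/24
merge 19/72 + 5/18 → 13/24
merge 11/24 + 13/24 → 1
L = 2/9 + 11/24 + 13/24 + 1 = 20/9 ≈ 2.222 bits/symbol.

2.222 bits/symbol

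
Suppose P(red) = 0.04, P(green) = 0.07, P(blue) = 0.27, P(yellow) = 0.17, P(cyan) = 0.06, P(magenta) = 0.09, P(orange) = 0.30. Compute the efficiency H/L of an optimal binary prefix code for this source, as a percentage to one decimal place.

98.3%

Entropy H = −Σ p log₂ p ≈ 2.4762 bits.
Huffman merges: 1/25+3/50→1/10; 7/100+9/100→4/25; 1/10+4/25→13/50; 17/100+13/50→43/100; 27/100+3/10→57/100; 43/100+57/100→1. L = 63/25 ≈ 2.5200.
Efficiency = H/L = 2.4762/2.5200 = 98.3%.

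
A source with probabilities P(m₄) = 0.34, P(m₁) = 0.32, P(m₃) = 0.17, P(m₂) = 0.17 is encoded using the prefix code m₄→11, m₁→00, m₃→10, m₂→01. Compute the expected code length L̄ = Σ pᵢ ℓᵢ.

2 bits/symbol

L̄ = Σ pᵢ·ℓᵢ = 0.34·2 + 0.32·2 + 0.17·2 + 0.17·2 = 2 bits/symbol.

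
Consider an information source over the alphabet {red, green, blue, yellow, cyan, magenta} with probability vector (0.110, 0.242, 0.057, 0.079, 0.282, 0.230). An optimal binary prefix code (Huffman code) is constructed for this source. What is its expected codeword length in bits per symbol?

2.382 bits/symbol

Repeatedly combine the two least-probable nodes; the expected code length is the sum of the merged weights.
merge 57/1000 + 79/1000 → 17/125
merge 11/100 + 17/125 → 123/500
merge 23/100 + 121/500 → 59/125
merge 123/500 + 141/500 → 66/125
merge 59/125 + 66/125 → 1
L = 17/125 + 123/500 + 59/125 + 66/125 + 1 = 1191/500 = 2.382 bits/symbol.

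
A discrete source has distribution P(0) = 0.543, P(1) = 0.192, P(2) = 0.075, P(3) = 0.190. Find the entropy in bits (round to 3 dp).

H = −Σ pᵢ log₂ pᵢ.
−0.543·log₂(0.543) = 0.4784
−0.192·log₂(0.192) = 0.4571
−0.075·log₂(0.075) = 0.2803
−0.190·log₂(0.190) = 0.4552
Sum ≈ 1.6710 → 1.671 bits.

1.671 bits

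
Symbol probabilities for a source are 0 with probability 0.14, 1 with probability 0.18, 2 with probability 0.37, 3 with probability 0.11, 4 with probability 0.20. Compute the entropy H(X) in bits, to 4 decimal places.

H = −Σ pᵢ log₂ pᵢ.
−0.14·log₂(0.14) = 0.3971
−0.18·log₂(0.18) = 0.4453
−0.37·log₂(0.37) = 0.5307
−0.11·log₂(0.11) = 0.3503
−0.20·log₂(0.20) = 0.4644
Sum ≈ 2.1878 → 2.1878 bits.

2.1878 bits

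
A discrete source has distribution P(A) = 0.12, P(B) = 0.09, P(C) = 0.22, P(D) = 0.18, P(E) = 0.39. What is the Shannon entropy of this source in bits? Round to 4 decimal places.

H = −Σ pᵢ log₂ pᵢ.
−0.12·log₂(0.12) = 0.3671
−0.09·log₂(0.09) = 0.3127
−0.22·log₂(0.22) = 0.4806
−0.18·log₂(0.18) = 0.4453
−0.39·log₂(0.39) = 0.5298
Sum ≈ 2.1354 → 2.1354 bits.

2.1354 bits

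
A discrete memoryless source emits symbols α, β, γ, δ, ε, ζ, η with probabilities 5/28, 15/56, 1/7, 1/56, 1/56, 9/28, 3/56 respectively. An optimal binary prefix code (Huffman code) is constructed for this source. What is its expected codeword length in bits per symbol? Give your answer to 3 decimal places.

Repeatedly combine the two least-probable nodes; the expected code length is the sum of the merged weights.
merge 1/56 + 1/56 → 1/28
merge 1/28 + 3/56 → 5/56
merge 5/56 + 1/7 → 13/56
merge 5/28 + 13/56 → 23/56
merge 15/56 + 9/28 → 33/56
merge 23/56 + 33/56 → 1
L = 1/28 + 5/56 + 13/56 + 23/56 + 33/56 + 1 = 33/14 ≈ 2.357 bits/symbol.

2.357 bits/symbol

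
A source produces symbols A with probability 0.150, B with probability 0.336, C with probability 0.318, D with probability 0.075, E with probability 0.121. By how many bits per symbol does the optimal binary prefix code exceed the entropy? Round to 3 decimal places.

0.082 bits

Entropy H = −Σ p log₂ p ≈ 2.1138 bits.
Huffman merges: 3/40+121/1000→49/250; 3/20+49/250→173/500; 159/500+42/125→327/500; 173/500+327/500→1. L = 549/250 ≈ 2.1960.
L − H = 2.1960 − 2.1138 = 0.082 bits.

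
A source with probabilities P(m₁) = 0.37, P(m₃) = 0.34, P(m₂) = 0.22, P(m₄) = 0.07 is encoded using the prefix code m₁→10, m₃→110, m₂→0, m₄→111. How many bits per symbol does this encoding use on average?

2.19 bits/symbol

L̄ = Σ pᵢ·ℓᵢ = 0.37·2 + 0.34·3 + 0.22·1 + 0.07·3 = 2.19 bits/symbol.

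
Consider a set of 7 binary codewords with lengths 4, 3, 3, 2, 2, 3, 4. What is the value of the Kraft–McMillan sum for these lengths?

With common denominator 2^4 = 16: Σ 2^(−ℓᵢ) = 1/16 + 2/16 + 2/16 + 4/16 + 4/16 + 2/16 + 1/16 = 16/16 = 1.

1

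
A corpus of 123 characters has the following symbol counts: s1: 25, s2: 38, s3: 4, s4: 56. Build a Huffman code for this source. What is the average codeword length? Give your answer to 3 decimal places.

Probabilities are the counts divided by 123.
Repeatedly combine the two least-probable nodes; the expected code length is the sum of the merged weights.
merge 4/123 + 25/123 → 29/123
merge 29/123 + 38/123 → 67/123
merge 56/123 + 67/123 → 1
L = 29/123 + 67/123 + 1 = 73/41 ≈ 1.780 bits/symbol.

1.780 bits/symbol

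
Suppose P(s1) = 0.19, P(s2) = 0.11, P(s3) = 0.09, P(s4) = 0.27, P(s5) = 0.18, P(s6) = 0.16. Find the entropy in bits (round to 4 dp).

H = −Σ pᵢ log₂ pᵢ.
−0.19·log₂(0.19) = 0.4552
−0.11·log₂(0.11) = 0.3503
−0.09·log₂(0.09) = 0.3127
−0.27·log₂(0.27) = 0.5100
−0.18·log₂(0.18) = 0.4453
−0.16·log₂(0.16) = 0.4230
Sum ≈ 2.4965 → 2.4965 bits.

2.4965 bits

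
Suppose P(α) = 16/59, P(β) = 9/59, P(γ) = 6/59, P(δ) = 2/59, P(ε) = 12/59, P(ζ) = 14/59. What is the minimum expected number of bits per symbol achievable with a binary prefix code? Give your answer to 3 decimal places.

2.424 bits/symbol

Repeatedly combine the two least-probable nodes; the expected code length is the sum of the merged weights.
merge 2/59 + 6/59 → 8/59
merge 8/59 + 9/59 → 17/59
merge 12/59 + 14/59 → 26/59
merge 16/59 + 17/59 → 33/59
merge 26/59 + 33/59 → 1
L = 8/59 + 17/59 + 26/59 + 33/59 + 1 = 143/59 ≈ 2.424 bits/symbol.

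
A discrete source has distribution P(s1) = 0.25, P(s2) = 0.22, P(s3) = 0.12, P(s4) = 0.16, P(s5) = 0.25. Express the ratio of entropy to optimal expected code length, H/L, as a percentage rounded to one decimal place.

Entropy H = −Σ p log₂ p ≈ 2.2707 bits.
Huffman merges: 3/25+4/25→7/25; 11/50+1/4→47/100; 1/4+7/25→53/100; 47/100+53/100→1. L = 57/25 ≈ 2.2800.
Efficiency = H/L = 2.2707/2.2800 = 99.6%.

99.6%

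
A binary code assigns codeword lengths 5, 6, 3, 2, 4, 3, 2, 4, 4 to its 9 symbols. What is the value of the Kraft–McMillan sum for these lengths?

0.984375

With common denominator 2^6 = 64: Σ 2^(−ℓᵢ) = 2/64 + 1/64 + 8/64 + 16/64 + 4/64 + 8/64 + 16/64 + 4/64 + 4/64 = 63/64 = 0.984375.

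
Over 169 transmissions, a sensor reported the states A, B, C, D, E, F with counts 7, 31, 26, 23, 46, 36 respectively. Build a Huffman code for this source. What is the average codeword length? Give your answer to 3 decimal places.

2.509 bits/symbol

Probabilities are the counts divided by 169.
Repeatedly combine the two least-probable nodes; the expected code length is the sum of the merged weights.
merge 7/169 + 23/169 → 30/169
merge 2/13 + 30/169 → 56/169
merge 31/169 + 36/169 → 67/169
merge 46/169 + 56/169 → 102/169
merge 67/169 + 102/169 → 1
L = 30/169 + 56/169 + 67/169 + 102/169 + 1 = 424/169 ≈ 2.509 bits/symbol.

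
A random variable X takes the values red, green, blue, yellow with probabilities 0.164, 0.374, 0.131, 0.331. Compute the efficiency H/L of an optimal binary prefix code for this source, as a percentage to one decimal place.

Entropy H = −Σ p log₂ p ≈ 1.8705 bits.
Huffman merges: 131/1000+41/250→59/200; 59/200+331/1000→313/500; 187/500+313/500→1. L = 1921/1000 ≈ 1.9210.
Efficiency = H/L = 1.8705/1.9210 = 97.4%.

97.4%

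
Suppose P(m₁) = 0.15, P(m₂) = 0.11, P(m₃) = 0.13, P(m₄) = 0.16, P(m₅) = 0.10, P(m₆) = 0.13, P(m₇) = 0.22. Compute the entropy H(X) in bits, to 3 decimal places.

2.762 bits

H = −Σ pᵢ log₂ pᵢ.
−0.15·log₂(0.15) = 0.4105
−0.11·log₂(0.11) = 0.3503
−0.13·log₂(0.13) = 0.3826
−0.16·log₂(0.16) = 0.4230
−0.10·log₂(0.10) = 0.3322
−0.13·log₂(0.13) = 0.3826
−0.22·log₂(0.22) = 0.4806
Sum ≈ 2.7619 → 2.762 bits.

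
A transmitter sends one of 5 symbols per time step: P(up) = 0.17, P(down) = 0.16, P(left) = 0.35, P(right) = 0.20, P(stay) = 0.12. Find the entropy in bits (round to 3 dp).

H = −Σ pᵢ log₂ pᵢ.
−0.17·log₂(0.17) = 0.4346
−0.16·log₂(0.16) = 0.4230
−0.35·log₂(0.35) = 0.5301
−0.20·log₂(0.20) = 0.4644
−0.12·log₂(0.12) = 0.3671
Sum ≈ 2.2192 → 2.219 bits.

2.219 bits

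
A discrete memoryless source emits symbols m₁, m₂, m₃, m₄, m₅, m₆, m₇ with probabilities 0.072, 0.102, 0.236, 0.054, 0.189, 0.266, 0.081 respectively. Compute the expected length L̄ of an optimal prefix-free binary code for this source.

2.618 bits/symbol

Repeatedly combine the two least-probable nodes; the expected code length is the sum of the merged weights.
merge 27/500 + 9/125 → 63/500
merge 81/1000 + 51/500 → 183/1000
merge 63/500 + 183/1000 → 309/1000
merge 189/1000 + 59/250 → 17/40
merge 133/500 + 309/1000 → 23/40
merge 17/40 + 23/40 → 1
L = 63/500 + 183/1000 + 309/1000 + 17/40 + 23/40 + 1 = 1309/500 = 2.618 bits/symbol.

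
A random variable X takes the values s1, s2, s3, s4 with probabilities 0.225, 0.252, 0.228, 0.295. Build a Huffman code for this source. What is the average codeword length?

Repeatedly combine the two least-probable nodes; the expected code length is the sum of the merged weights.
merge 9/40 + 57/250 → 453/1000
merge 63/250 + 59/200 → 547/1000
merge 453/1000 + 547/1000 → 1
L = 453/1000 + 547/1000 + 1 = 2 bits/symbol.

2 bits/symbol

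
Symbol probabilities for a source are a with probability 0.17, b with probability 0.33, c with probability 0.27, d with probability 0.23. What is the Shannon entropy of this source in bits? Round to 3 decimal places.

H = −Σ pᵢ log₂ pᵢ.
−0.17·log₂(0.17) = 0.4346
−0.33·log₂(0.33) = 0.5278
−0.27·log₂(0.27) = 0.5100
−0.23·log₂(0.23) = 0.4877
Sum ≈ 1.9601 → 1.960 bits.

1.960 bits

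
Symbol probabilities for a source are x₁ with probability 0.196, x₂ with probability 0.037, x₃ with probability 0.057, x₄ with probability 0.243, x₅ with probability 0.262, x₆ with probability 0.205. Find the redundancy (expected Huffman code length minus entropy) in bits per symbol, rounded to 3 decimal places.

Entropy H = −Σ p log₂ p ≈ 2.3433 bits.
Huffman merges: 37/1000+57/1000→47/500; 47/500+49/250→29/100; 41/200+243/1000→56/125; 131/500+29/100→69/125; 56/125+69/125→1. L = 298/125 ≈ 2.3840.
L − H = 2.3840 − 2.3433 = 0.041 bits.

0.041 bits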